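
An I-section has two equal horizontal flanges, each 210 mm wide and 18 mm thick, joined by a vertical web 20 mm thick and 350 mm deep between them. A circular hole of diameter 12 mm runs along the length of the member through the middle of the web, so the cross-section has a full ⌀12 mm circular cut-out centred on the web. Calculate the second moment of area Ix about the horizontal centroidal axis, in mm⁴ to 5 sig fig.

Ix ≈ 3.2761 × 10⁸ mm⁴

Split into non-overlapping primitives; take the origin at the lower-left of the bounding box.
Bottom flange: 210 × 18, A = 3 780 mm², y = 9 mm, Ī = 102 060 mm⁴.
Web: 20 × 350, A = 7 000 mm², y = 193 mm, Ī = 71 458 333 mm⁴.
Top flange: 210 × 18, A = 3 780 mm², y = 377 mm, Ī = 102 060 mm⁴.
Hole (subtracted): ⌀12, A = 113.0973 mm², y = 193 mm, Ī = 1017.876 mm⁴.
By symmetry the centroid is at mid-height, ȳ = 193 mm.
Transfer each piece to the horizontal centroidal axis using Ī + A·d² with d = y − 193:
  bottom flange: d = -184 mm → contributes +128 077 740 mm⁴
  web: d = 0 mm → contributes +71 458 333 mm⁴
  top flange: d = 184 mm → contributes +128 077 740 mm⁴
  hole: d = 0 mm → contributes −1017.876 mm⁴
Total I = 327 612 795 mm⁴.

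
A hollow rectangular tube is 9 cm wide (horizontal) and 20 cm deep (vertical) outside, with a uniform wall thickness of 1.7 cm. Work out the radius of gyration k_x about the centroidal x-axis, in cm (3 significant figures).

Treat the section as a set of non-overlapping primitives; coordinates are from the bounding-box lower-left.
Outer rectangle: 9 × 20, A = 180 cm², y = 10 cm, Ī = 6 000 cm⁴.
Inner void (subtracted): 5.6 × 16.6, A = 92.96 cm², y = 10 cm, Ī = 2134.7 cm⁴.
By symmetry the centroid is at mid-height, ȳ = 10 cm.
All pieces are centred on the centroidal x-axis, so I = ΣĪ (holes subtracted) = 3865.3 cm⁴.
Radius of gyration: k = √(I/A) = √(3865.3 / 87.04) = 6.664 cm.

k_x ≈ 6.66 cm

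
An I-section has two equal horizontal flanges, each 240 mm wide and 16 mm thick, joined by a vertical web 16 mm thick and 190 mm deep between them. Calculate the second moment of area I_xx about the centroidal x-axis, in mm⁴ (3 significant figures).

I_xx ≈ 9.08 × 10⁷ mm⁴

Break the section into simple shapes (no overlaps), measuring from the bottom-left corner of the bounding box.
Bottom flange: 240 × 16, A = 3 840 mm², y = 8 mm, Ī = 81 920 mm⁴.
Web: 16 × 190, A = 3 040 mm², y = 111 mm, Ī = 9 145 333 mm⁴.
Top flange: 240 × 16, A = 3 840 mm², y = 214 mm, Ī = 81 920 mm⁴.
By symmetry the centroid is at mid-height, ȳ = 111 mm.
Transfer each piece to the centroidal x-axis using Ī + A·d² with d = y − 111:
  bottom flange: d = -103 mm → contributes +40 820 480 mm⁴
  web: d = 0 mm → contributes +9 145 333 mm⁴
  top flange: d = 103 mm → contributes +40 820 480 mm⁴
Total I = 90 786 293 mm⁴.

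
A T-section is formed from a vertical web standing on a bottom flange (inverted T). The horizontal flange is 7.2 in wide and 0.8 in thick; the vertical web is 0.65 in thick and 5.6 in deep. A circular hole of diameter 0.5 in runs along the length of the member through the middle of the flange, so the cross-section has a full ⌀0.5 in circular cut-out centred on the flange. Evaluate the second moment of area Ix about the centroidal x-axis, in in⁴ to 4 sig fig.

Ix ≈ 32.35 in⁴

Treat the section as a set of non-overlapping primitives; coordinates are from the bounding-box lower-left.
Flange: 7.2 × 0.8, A = 5.76 in², y = 0.4 in, Ī = 0.3072 in⁴.
Web: 0.65 × 5.6, A = 3.64 in², y = 3.6 in, Ī = 9.51253 in⁴.
Hole (subtracted): ⌀0.5, A = 0.19635 in², y = 0.4 in, Ī = 0.00306796 in⁴.
Centroid: ȳ = ΣA·y / ΣA = 1.66558 in.
Transfer each piece to the centroidal x-axis using Ī + A·d² with d = y − 1.66558:
  flange: d = -1.26558 in → contributes +9.53302 in⁴
  web: d = 1.93442 in → contributes +23.1333 in⁴
  hole: d = -1.26558 in → contributes −0.317562 in⁴
Total I = 32.3487 in⁴.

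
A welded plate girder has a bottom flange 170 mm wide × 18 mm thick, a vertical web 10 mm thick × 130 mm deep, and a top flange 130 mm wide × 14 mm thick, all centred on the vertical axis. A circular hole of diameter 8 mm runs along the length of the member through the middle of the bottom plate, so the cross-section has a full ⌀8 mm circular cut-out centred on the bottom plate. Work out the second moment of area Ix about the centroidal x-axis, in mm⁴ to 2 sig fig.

Treat the section as a set of non-overlapping primitives; coordinates are from the bounding-box lower-left.
Bottom plate: 170 × 18, A = 3 060 mm², y = 9 mm, Ī = 82 620 mm⁴.
Web plate: 10 × 130, A = 1 300 mm², y = 83 mm, Ī = 1 830 833 mm⁴.
Top plate: 130 × 14, A = 1 820 mm², y = 155 mm, Ī = 29 727 mm⁴.
Hole (subtracted): ⌀8, A = 50.27 mm², y = 9 mm, Ī = 201.1 mm⁴.
Centroid: ȳ = ΣA·y / ΣA = 68.04 mm.
Transfer each piece to the centroidal x-axis using Ī + A·d² with d = y − 68.04:
  bottom plate: d = -59.04 mm → contributes +10 750 135 mm⁴
  web plate: d = 14.96 mm → contributes +2 121 646 mm⁴
  top plate: d = 86.96 mm → contributes +13 791 585 mm⁴
  hole: d = -59.04 mm → contributes −175 432 mm⁴
Total I = 26 487 933 mm⁴.

Ix ≈ 2.6 × 10⁷ mm⁴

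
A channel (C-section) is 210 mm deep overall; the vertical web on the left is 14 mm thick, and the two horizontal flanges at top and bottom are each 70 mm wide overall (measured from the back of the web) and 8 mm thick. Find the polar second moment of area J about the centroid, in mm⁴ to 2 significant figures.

Treat the section as a set of non-overlapping primitives; coordinates are from the bounding-box lower-left.
Web: 14 × 210, A = 2 940 mm², y = 105 mm, Ī = 10 804 500 mm⁴.
Top flange (beyond web): 56 × 8, A = 448 mm², y = 206 mm, Ī = 2 389 mm⁴.
Bottom flange (beyond web): 56 × 8, A = 448 mm², y = 4 mm, Ī = 2 389 mm⁴.
By symmetry the centroid is at mid-height, ȳ = 105 mm.
Transfer each piece to the centroidal x-axis using Ī + A·d² with d = y − 105:
  web: d = 0 mm → contributes +10 804 500 mm⁴
  top flange (beyond web): d = 101 mm → contributes +4 572 437 mm⁴
  bottom flange (beyond web): d = -101 mm → contributes +4 572 437 mm⁴
Total I = 19 949 375 mm⁴.
For the y-axis: x̄ = 15.18 mm.
Repeating about the centroidal y-axis gives I_y = 1 123 401 mm⁴.
Polar second moment: J = I_x + I_y = 21 072 776 mm⁴.

J ≈ 2.1 × 10⁷ mm⁴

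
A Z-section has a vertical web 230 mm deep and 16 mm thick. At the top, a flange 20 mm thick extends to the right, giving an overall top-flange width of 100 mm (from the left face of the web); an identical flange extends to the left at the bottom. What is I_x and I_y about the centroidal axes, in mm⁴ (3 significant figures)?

Split into non-overlapping primitives; take the origin at the lower-left of the bounding box.
Web: 16 × 230, A = 3 680 mm², y = 115 mm, Ī = 16 222 667 mm⁴.
Top flange (beyond web): 84 × 20, A = 1 680 mm², y = 220 mm, Ī = 56 000 mm⁴.
Bottom flange (beyond web): 84 × 20, A = 1 680 mm², y = 10 mm, Ī = 56 000 mm⁴.
Centroid: ȳ = ΣA·y / ΣA = 115 mm.
Transfer each piece to the centroidal x-axis using Ī + A·d² with d = y − 115:
  web: d = 0 mm → contributes +16 222 667 mm⁴
  top flange (beyond web): d = 105 mm → contributes +18 578 000 mm⁴
  bottom flange (beyond web): d = -105 mm → contributes +18 578 000 mm⁴
Total I = 53 378 667 mm⁴.
For the y-axis: x̄ = 92 mm.
Repeating about the centroidal y-axis gives I_y = 10 454 187 mm⁴.

I_x ≈ 5.34 × 10⁷ mm⁴, I_y ≈ 1.05 × 10⁷ mm⁴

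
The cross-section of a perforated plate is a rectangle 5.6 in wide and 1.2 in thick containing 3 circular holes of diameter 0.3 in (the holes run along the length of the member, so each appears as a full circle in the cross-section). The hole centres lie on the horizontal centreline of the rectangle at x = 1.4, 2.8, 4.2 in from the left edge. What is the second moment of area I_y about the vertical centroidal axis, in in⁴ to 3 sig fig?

Treat the section as a set of non-overlapping primitives; coordinates are from the bounding-box lower-left.
Plate: 5.6 × 1.2, A = 6.72 in², x = 2.8 in, Ī = 17.562 in⁴.
Hole 1 (subtracted): ⌀0.3, A = 0.070686 in², x = 1.4 in, Ī = 0.00039761 in⁴.
Hole 2 (subtracted): ⌀0.3, A = 0.070686 in², x = 2.8 in, Ī = 0.00039761 in⁴.
Hole 3 (subtracted): ⌀0.3, A = 0.070686 in², x = 4.2 in, Ī = 0.00039761 in⁴.
By symmetry the centroid is at mid-width, x̄ = 2.8 in.
Transfer each piece to the vertical centroidal axis using Ī + A·d² with d = x − 2.8:
  plate: d = 0 in → contributes +17.562 in⁴
  hole 1: d = -1.4 in → contributes −0.13894 in⁴
  hole 2: d = 0 in → contributes −0.00039761 in⁴
  hole 3: d = 1.4 in → contributes −0.13894 in⁴
Total I = 17.283 in⁴.

I_y ≈ 17.3 in⁴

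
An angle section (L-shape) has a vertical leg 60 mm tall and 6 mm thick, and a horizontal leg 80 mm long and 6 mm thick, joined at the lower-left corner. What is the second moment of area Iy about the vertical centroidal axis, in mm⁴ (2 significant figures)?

Decompose the section into non-overlapping parts with the origin at the bottom-left of its bounding rectangle.
Vertical leg: 6 × 60, A = 360 mm², x = 3 mm, Ī = 1 080 mm⁴.
Horizontal leg (remainder): 74 × 6, A = 444 mm², x = 43 mm, Ī = 202 612 mm⁴.
Centroid: x̄ = ΣA·x / ΣA = 25.09 mm.
Transfer each piece to the vertical centroidal axis using Ī + A·d² with d = x − 25.09:
  vertical leg: d = -22.09 mm → contributes +176 741 mm⁴
  horizontal leg (remainder): d = 17.91 mm → contributes +345 040 mm⁴
Total I = 521 782 mm⁴.

Iy ≈ 5.2 × 10⁵ mm⁴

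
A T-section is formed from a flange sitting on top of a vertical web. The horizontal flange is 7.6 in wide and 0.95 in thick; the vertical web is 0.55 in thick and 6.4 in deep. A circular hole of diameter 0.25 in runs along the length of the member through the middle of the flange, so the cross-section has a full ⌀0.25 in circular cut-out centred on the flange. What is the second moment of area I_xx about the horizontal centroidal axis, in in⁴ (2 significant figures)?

I_xx ≈ 44 in⁴

Break the section into simple shapes (no overlaps), measuring from the bottom-left corner of the bounding box.
Flange: 7.6 × 0.95, A = 7.22 in², y = 6.875 in, Ī = 0.543 in⁴.
Web: 0.55 × 6.4, A = 3.52 in², y = 3.2 in, Ī = 12.01 in⁴.
Hole (subtracted): ⌀0.25, A = 0.04909 in², y = 6.875 in, Ī = 0.0001917 in⁴.
Centroid: ȳ = ΣA·y / ΣA = 5.665 in.
Transfer each piece to the horizontal centroidal axis using Ī + A·d² with d = y − 5.665:
  flange: d = 1.21 in → contributes +11.11 in⁴
  web: d = -2.465 in → contributes +33.4 in⁴
  hole: d = 1.21 in → contributes −0.07206 in⁴
Total I = 44.44 in⁴.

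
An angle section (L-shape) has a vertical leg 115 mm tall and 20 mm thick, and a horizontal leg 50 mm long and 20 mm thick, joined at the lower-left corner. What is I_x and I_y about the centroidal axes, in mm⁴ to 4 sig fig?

Treat the section as a set of non-overlapping primitives; coordinates are from the bounding-box lower-left.
Vertical leg: 20 × 115, A = 2 300 mm², y = 57.5 mm, Ī = 2 534 792 mm⁴.
Horizontal leg (remainder): 30 × 20, A = 600 mm², y = 10 mm, Ī = 20 000 mm⁴.
Centroid: ȳ = ΣA·y / ΣA = 47.6724 mm.
Transfer each piece to the centroidal x-axis using Ī + A·d² with d = y − 47.6724:
  vertical leg: d = 9.82759 mm → contributes +2 756 929 mm⁴
  horizontal leg (remainder): d = -37.6724 mm → contributes +871 526 mm⁴
Total I = 3 628 455 mm⁴.
For the y-axis: x̄ = 15.1724 mm.
Repeating about the centroidal y-axis gives I_y = 419 080 mm⁴.

I_x ≈ 3.628 × 10⁶ mm⁴, I_y ≈ 4.191 × 10⁵ mm⁴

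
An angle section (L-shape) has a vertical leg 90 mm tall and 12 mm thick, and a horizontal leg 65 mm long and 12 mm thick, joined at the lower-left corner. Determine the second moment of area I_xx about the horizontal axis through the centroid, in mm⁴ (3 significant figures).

I_xx ≈ 1.35 × 10⁶ mm⁴

Treat the section as a set of non-overlapping primitives; coordinates are from the bounding-box lower-left.
Vertical leg: 12 × 90, A = 1 080 mm², y = 45 mm, Ī = 729 000 mm⁴.
Horizontal leg (remainder): 53 × 12, A = 636 mm², y = 6 mm, Ī = 7 632 mm⁴.
Centroid: ȳ = ΣA·y / ΣA = 30.545 mm.
Transfer each piece to the horizontal axis through the centroid using Ī + A·d² with d = y − 30.545:
  vertical leg: d = 14.455 mm → contributes +954 649 mm⁴
  horizontal leg (remainder): d = -24.545 mm → contributes +390 809 mm⁴
Total I = 1 345 457 mm⁴.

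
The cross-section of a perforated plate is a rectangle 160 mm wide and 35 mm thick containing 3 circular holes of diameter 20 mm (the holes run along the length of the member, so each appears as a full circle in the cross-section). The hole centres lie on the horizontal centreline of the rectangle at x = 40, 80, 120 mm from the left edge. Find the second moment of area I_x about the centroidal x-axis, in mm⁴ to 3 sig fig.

I_x ≈ 5.48 × 10⁵ mm⁴

Break the section into simple shapes (no overlaps), measuring from the bottom-left corner of the bounding box.
Plate: 160 × 35, A = 5 600 mm², y = 17.5 mm, Ī = 571 667 mm⁴.
Hole 1 (subtracted): ⌀20, A = 314.16 mm², y = 17.5 mm, Ī = 7 854 mm⁴.
Hole 2 (subtracted): ⌀20, A = 314.16 mm², y = 17.5 mm, Ī = 7 854 mm⁴.
Hole 3 (subtracted): ⌀20, A = 314.16 mm², y = 17.5 mm, Ī = 7 854 mm⁴.
By symmetry the centroid is at mid-height, ȳ = 17.5 mm.
All pieces are centred on the centroidal x-axis, so I = ΣĪ (holes subtracted) = 548 105 mm⁴.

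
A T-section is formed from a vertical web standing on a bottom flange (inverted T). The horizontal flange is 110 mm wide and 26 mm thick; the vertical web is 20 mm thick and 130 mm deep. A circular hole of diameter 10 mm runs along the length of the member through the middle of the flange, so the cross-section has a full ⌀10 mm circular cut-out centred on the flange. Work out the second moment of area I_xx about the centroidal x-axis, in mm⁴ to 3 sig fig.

I_xx ≈ 1.20 × 10⁷ mm⁴

Treat the section as a set of non-overlapping primitives; coordinates are from the bounding-box lower-left.
Flange: 110 × 26, A = 2 860 mm², y = 13 mm, Ī = 161 113 mm⁴.
Web: 20 × 130, A = 2 600 mm², y = 91 mm, Ī = 3 661 667 mm⁴.
Hole (subtracted): ⌀10, A = 78.54 mm², y = 13 mm, Ī = 490.87 mm⁴.
Centroid: ȳ = ΣA·y / ΣA = 50.685 mm.
Transfer each piece to the centroidal x-axis using Ī + A·d² with d = y − 50.685:
  flange: d = -37.685 mm → contributes +4 222 756 mm⁴
  web: d = 40.315 mm → contributes +7 887 457 mm⁴
  hole: d = -37.685 mm → contributes −112 030 mm⁴
Total I = 11 998 183 mm⁴.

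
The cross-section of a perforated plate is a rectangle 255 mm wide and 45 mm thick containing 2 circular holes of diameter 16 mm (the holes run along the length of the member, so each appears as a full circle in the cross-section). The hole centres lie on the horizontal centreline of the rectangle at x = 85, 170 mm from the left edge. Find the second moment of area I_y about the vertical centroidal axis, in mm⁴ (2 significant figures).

I_y ≈ 6.1 × 10⁷ mm⁴

Decompose the section into non-overlapping parts with the origin at the bottom-left of its bounding rectangle.
Plate: 255 × 45, A = 11 475 mm², x = 127.5 mm, Ī = 62 180 156 mm⁴.
Hole 1 (subtracted): ⌀16, A = 201.1 mm², x = 85 mm, Ī = 3 217 mm⁴.
Hole 2 (subtracted): ⌀16, A = 201.1 mm², x = 170 mm, Ī = 3 217 mm⁴.
By symmetry the centroid is at mid-width, x̄ = 127.5 mm.
Transfer each piece to the vertical centroidal axis using Ī + A·d² with d = x − 127.5:
  plate: d = 0 mm → contributes +62 180 156 mm⁴
  hole 1: d = -42.5 mm → contributes −366 385 mm⁴
  hole 2: d = 42.5 mm → contributes −366 385 mm⁴
Total I = 61 447 386 mm⁴.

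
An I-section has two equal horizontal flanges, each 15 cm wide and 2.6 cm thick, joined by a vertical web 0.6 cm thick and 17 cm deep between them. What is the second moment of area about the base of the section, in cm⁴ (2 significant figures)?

I_base ≈ 1.9 × 10⁴ cm⁴

Treat the section as a set of non-overlapping primitives; coordinates are from the bounding-box lower-left.
Bottom flange: 15 × 2.6, A = 39 cm², y = 1.3 cm, Ī = 21.97 cm⁴.
Web: 0.6 × 17, A = 10.2 cm², y = 11.1 cm, Ī = 245.7 cm⁴.
Top flange: 15 × 2.6, A = 39 cm², y = 20.9 cm, Ī = 21.97 cm⁴.
Transfer each piece to a horizontal axis along the bottom face using Ī + A·d² with d = y − 0:
  bottom flange: d = 1.3 cm → contributes +87.88 cm⁴
  web: d = 11.1 cm → contributes +1 502 cm⁴
  top flange: d = 20.9 cm → contributes +17 058 cm⁴
Total I = 18 648 cm⁴.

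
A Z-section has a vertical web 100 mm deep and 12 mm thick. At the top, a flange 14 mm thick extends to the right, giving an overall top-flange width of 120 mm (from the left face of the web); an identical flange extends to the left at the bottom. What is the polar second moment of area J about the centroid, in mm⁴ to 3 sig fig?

J ≈ 2.05 × 10⁷ mm⁴

Decompose the section into non-overlapping parts with the origin at the bottom-left of its bounding rectangle.
Web: 12 × 100, A = 1 200 mm², y = 50 mm, Ī = 1 000 000 mm⁴.
Top flange (beyond web): 108 × 14, A = 1 512 mm², y = 93 mm, Ī = 24 696 mm⁴.
Bottom flange (beyond web): 108 × 14, A = 1 512 mm², y = 7 mm, Ī = 24 696 mm⁴.
Centroid: ȳ = ΣA·y / ΣA = 50 mm.
Transfer each piece to the centroidal x-axis using Ī + A·d² with d = y − 50:
  web: d = 0 mm → contributes +1 000 000 mm⁴
  top flange (beyond web): d = 43 mm → contributes +2 820 384 mm⁴
  bottom flange (beyond web): d = -43 mm → contributes +2 820 384 mm⁴
Total I = 6 640 768 mm⁴.
For the y-axis: x̄ = 114 mm.
Repeating about the centroidal y-axis gives I_y = 13 840 128 mm⁴.
Polar second moment: J = I_x + I_y = 20 480 896 mm⁴.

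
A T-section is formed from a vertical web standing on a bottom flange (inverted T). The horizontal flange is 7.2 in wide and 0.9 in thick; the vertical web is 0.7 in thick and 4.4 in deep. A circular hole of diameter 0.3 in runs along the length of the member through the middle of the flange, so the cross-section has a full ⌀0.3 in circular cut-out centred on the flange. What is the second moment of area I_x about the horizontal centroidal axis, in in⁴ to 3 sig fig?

I_x ≈ 20.0 in⁴

Treat the section as a set of non-overlapping primitives; coordinates are from the bounding-box lower-left.
Flange: 7.2 × 0.9, A = 6.48 in², y = 0.45 in, Ī = 0.4374 in⁴.
Web: 0.7 × 4.4, A = 3.08 in², y = 3.1 in, Ī = 4.9691 in⁴.
Hole (subtracted): ⌀0.3, A = 0.070686 in², y = 0.45 in, Ī = 0.00039761 in⁴.
Centroid: ȳ = ΣA·y / ΣA = 1.3101 in.
Transfer each piece to the horizontal centroidal axis using Ī + A·d² with d = y − 1.3101:
  flange: d = -0.86013 in → contributes +5.2314 in⁴
  web: d = 1.7899 in → contributes +14.836 in⁴
  hole: d = -0.86013 in → contributes −0.052692 in⁴
Total I = 20.015 in⁴.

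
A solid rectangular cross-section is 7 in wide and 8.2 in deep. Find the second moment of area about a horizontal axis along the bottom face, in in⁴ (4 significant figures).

I_base ≈ 1287 in⁴

The section: 7 × 8.2, A = 57.4 in², y = 4.1 in, Ī = 321.631 in⁴.
Transfer it to a horizontal axis along the bottom face using Ī + A·d² with d = y − 0:
  the section: d = 4.1 in → contributes +1286.53 in⁴
Total I = 1286.53 in⁴.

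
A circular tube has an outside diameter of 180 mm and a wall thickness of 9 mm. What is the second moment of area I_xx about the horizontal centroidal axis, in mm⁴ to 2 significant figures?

I_xx ≈ 1.8 × 10⁷ mm⁴

Break the section into simple shapes (no overlaps), measuring from the bottom-left corner of the bounding box.
Outer circle: ⌀180, A = 25 447 mm², y = 90 mm, Ī = 51 529 974 mm⁴.
Bore (subtracted): ⌀162, A = 20 612 mm², y = 90 mm, Ī = 33 808 816 mm⁴.
By symmetry the centroid is at mid-height, ȳ = 90 mm.
All pieces are centred on the horizontal centroidal axis, so I = ΣĪ (holes subtracted) = 17 721 158 mm⁴.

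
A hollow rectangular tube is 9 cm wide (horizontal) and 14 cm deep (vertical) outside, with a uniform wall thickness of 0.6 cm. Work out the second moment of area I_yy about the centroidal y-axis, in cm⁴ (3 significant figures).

I_yy ≈ 344 cm⁴

Split into non-overlapping primitives; take the origin at the lower-left of the bounding box.
Outer rectangle: 9 × 14, A = 126 cm², x = 4.5 cm, Ī = 850.5 cm⁴.
Inner void (subtracted): 7.8 × 12.8, A = 99.84 cm², x = 4.5 cm, Ī = 506.19 cm⁴.
By symmetry the centroid is at mid-width, x̄ = 4.5 cm.
All pieces are centred on the centroidal y-axis, so I = ΣĪ (holes subtracted) = 344.31 cm⁴.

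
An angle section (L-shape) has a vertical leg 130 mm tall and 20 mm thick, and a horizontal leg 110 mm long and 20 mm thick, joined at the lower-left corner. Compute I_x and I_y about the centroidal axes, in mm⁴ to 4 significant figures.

Treat the section as a set of non-overlapping primitives; coordinates are from the bounding-box lower-left.
Vertical leg: 20 × 130, A = 2 600 mm², y = 65 mm, Ī = 3 661 667 mm⁴.
Horizontal leg (remainder): 90 × 20, A = 1 800 mm², y = 10 mm, Ī = 60 000 mm⁴.
Centroid: ȳ = ΣA·y / ΣA = 42.5 mm.
Transfer each piece to the centroidal x-axis using Ī + A·d² with d = y − 42.5:
  vertical leg: d = 22.5 mm → contributes +4 977 917 mm⁴
  horizontal leg (remainder): d = -32.5 mm → contributes +1 961 250 mm⁴
Total I = 6 939 167 mm⁴.
For the y-axis: x̄ = 32.5 mm.
Repeating about the centroidal y-axis gives I_y = 4 519 167 mm⁴.

I_x ≈ 6.939 × 10⁶ mm⁴, I_y ≈ 4.519 × 10⁶ mm⁴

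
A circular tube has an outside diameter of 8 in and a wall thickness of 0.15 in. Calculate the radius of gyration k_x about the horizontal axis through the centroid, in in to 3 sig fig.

Split into non-overlapping primitives; take the origin at the lower-left of the bounding box.
Outer circle: ⌀8, A = 50.265 in², y = 4 in, Ī = 201.06 in⁴.
Bore (subtracted): ⌀7.7, A = 46.566 in², y = 4 in, Ī = 172.56 in⁴.
By symmetry the centroid is at mid-height, ȳ = 4 in.
All pieces are centred on the horizontal axis through the centroid, so I = ΣĪ (holes subtracted) = 28.505 in⁴.
Radius of gyration: k = √(I/A) = √(28.505 / 3.6992) = 2.7759 in.

k_x ≈ 2.78 in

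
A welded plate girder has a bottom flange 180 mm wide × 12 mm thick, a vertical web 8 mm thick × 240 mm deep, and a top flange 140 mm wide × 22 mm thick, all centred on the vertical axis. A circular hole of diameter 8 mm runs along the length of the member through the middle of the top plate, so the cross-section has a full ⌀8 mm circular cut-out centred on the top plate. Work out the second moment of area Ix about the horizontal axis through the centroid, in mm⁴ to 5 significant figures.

Break the section into simple shapes (no overlaps), measuring from the bottom-left corner of the bounding box.
Bottom plate: 180 × 12, A = 2 160 mm², y = 6 mm, Ī = 25 920 mm⁴.
Web plate: 8 × 240, A = 1 920 mm², y = 132 mm, Ī = 9 216 000 mm⁴.
Top plate: 140 × 22, A = 3 080 mm², y = 263 mm, Ī = 124226.7 mm⁴.
Hole (subtracted): ⌀8, A = 50.26548 mm², y = 263 mm, Ī = 201.0619 mm⁴.
Centroid: ȳ = ΣA·y / ΣA = 149.5443 mm.
Transfer each piece to the horizontal axis through the centroid using Ī + A·d² with d = y − 149.5443:
  bottom plate: d = -143.5443 mm → contributes +44 532 639 mm⁴
  web plate: d = -17.54429 mm → contributes +9 806 980 mm⁴
  top plate: d = 113.4557 mm → contributes +39 770 599 mm⁴
  hole: d = 113.4557 mm → contributes −647228.3 mm⁴
Total I = 93 462 989 mm⁴.

Ix ≈ 9.3463 × 10⁷ mm⁴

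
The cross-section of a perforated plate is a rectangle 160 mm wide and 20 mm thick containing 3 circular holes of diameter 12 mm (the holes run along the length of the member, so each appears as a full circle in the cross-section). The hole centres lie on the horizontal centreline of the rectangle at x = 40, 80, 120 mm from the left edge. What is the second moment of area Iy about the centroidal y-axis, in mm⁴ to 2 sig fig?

Decompose the section into non-overlapping parts with the origin at the bottom-left of its bounding rectangle.
Plate: 160 × 20, A = 3 200 mm², x = 80 mm, Ī = 6 826 667 mm⁴.
Hole 1 (subtracted): ⌀12, A = 113.1 mm², x = 40 mm, Ī = 1 018 mm⁴.
Hole 2 (subtracted): ⌀12, A = 113.1 mm², x = 80 mm, Ī = 1 018 mm⁴.
Hole 3 (subtracted): ⌀12, A = 113.1 mm², x = 120 mm, Ī = 1 018 mm⁴.
By symmetry the centroid is at mid-width, x̄ = 80 mm.
Transfer each piece to the centroidal y-axis using Ī + A·d² with d = x − 80:
  plate: d = 0 mm → contributes +6 826 667 mm⁴
  hole 1: d = -40 mm → contributes −181 974 mm⁴
  hole 2: d = 0 mm → contributes −1 018 mm⁴
  hole 3: d = 40 mm → contributes −181 974 mm⁴
Total I = 6 461 702 mm⁴.

Iy ≈ 6.5 × 10⁶ mm⁴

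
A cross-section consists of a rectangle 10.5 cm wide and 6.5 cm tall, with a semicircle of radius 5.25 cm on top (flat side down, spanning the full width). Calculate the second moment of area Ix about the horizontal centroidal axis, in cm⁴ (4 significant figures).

Ix ≈ 1119 cm⁴

Split into non-overlapping primitives; take the origin at the lower-left of the bounding box.
Rectangular body: 10.5 × 6.5, A = 68.25 cm², y = 3.25 cm, Ī = 240.297 cm⁴.
Semicircular cap: semicircle r = 5.25, A = 43.2951 cm², y = 8.72817 cm, Ī = 83.3814 cm⁴.
Centroid: ȳ = ΣA·y / ΣA = 5.3763 cm.
Transfer each piece to the horizontal centroidal axis using Ī + A·d² with d = y − 5.3763:
  rectangular body: d = -2.1263 cm → contributes +548.864 cm⁴
  semicircular cap: d = 3.35187 cm → contributes +569.804 cm⁴
Total I = 1118.67 cm⁴.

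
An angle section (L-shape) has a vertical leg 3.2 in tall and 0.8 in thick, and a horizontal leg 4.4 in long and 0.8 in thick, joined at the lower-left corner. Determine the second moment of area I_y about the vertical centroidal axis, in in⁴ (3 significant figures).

I_y ≈ 9.81 in⁴

Treat the section as a set of non-overlapping primitives; coordinates are from the bounding-box lower-left.
Vertical leg: 0.8 × 3.2, A = 2.56 in², x = 0.4 in, Ī = 0.13653 in⁴.
Horizontal leg (remainder): 3.6 × 0.8, A = 2.88 in², x = 2.6 in, Ī = 3.1104 in⁴.
Centroid: x̄ = ΣA·x / ΣA = 1.5647 in.
Transfer each piece to the vertical centroidal axis using Ī + A·d² with d = x − 1.5647:
  vertical leg: d = -1.1647 in → contributes +3.6093 in⁴
  horizontal leg (remainder): d = 1.0353 in → contributes +6.1973 in⁴
Total I = 9.8066 in⁴.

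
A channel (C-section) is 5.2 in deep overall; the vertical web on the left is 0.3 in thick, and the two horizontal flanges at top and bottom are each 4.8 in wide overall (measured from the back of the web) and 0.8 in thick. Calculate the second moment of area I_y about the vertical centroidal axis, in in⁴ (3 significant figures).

Split into non-overlapping primitives; take the origin at the lower-left of the bounding box.
Web: 0.3 × 5.2, A = 1.56 in², x = 0.15 in, Ī = 0.0117 in⁴.
Top flange (beyond web): 4.5 × 0.8, A = 3.6 in², x = 2.55 in, Ī = 6.075 in⁴.
Bottom flange (beyond web): 4.5 × 0.8, A = 3.6 in², x = 2.55 in, Ī = 6.075 in⁴.
Centroid: x̄ = ΣA·x / ΣA = 2.1226 in.
Transfer each piece to the vertical centroidal axis using Ī + A·d² with d = x − 2.1226:
  web: d = -1.9726 in → contributes +6.0819 in⁴
  top flange (beyond web): d = 0.4274 in → contributes +6.7326 in⁴
  bottom flange (beyond web): d = 0.4274 in → contributes +6.7326 in⁴
Total I = 19.547 in⁴.

I_y ≈ 19.5 in⁴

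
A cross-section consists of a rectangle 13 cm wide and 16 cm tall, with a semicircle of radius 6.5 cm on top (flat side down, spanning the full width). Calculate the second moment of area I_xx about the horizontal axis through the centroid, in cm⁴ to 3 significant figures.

I_xx ≈ 1.05 × 10⁴ cm⁴

Break the section into simple shapes (no overlaps), measuring from the bottom-left corner of the bounding box.
Rectangular body: 13 × 16, A = 208 cm², y = 8 cm, Ī = 4437.3 cm⁴.
Semicircular cap: semicircle r = 6.5, A = 66.366 cm², y = 18.759 cm, Ī = 195.92 cm⁴.
Centroid: ȳ = ΣA·y / ΣA = 10.602 cm.
Transfer each piece to the horizontal axis through the centroid using Ī + A·d² with d = y − 10.602:
  rectangular body: d = -2.6024 cm → contributes +5 846 cm⁴
  semicircular cap: d = 8.1563 cm → contributes +4610.9 cm⁴
Total I = 10 457 cm⁴.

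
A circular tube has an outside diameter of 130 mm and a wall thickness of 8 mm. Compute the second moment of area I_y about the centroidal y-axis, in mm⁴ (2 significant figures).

Decompose the section into non-overlapping parts with the origin at the bottom-left of its bounding rectangle.
Outer circle: ⌀130, A = 13 273 mm², x = 65 mm, Ī = 14 019 848 mm⁴.
Bore (subtracted): ⌀114, A = 10 207 mm², x = 65 mm, Ī = 8 290 664 mm⁴.
By symmetry the centroid is at mid-width, x̄ = 65 mm.
All pieces are centred on the centroidal y-axis, so I = ΣĪ (holes subtracted) = 5 729 184 mm⁴.

I_y ≈ 5.7 × 10⁶ mm⁴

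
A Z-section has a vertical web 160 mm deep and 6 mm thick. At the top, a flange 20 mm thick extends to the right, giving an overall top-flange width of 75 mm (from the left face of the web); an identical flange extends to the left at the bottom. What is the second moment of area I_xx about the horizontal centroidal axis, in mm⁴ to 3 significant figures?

Treat the section as a set of non-overlapping primitives; coordinates are from the bounding-box lower-left.
Web: 6 × 160, A = 960 mm², y = 80 mm, Ī = 2 048 000 mm⁴.
Top flange (beyond web): 69 × 20, A = 1 380 mm², y = 150 mm, Ī = 46 000 mm⁴.
Bottom flange (beyond web): 69 × 20, A = 1 380 mm², y = 10 mm, Ī = 46 000 mm⁴.
Centroid: ȳ = ΣA·y / ΣA = 80 mm.
Transfer each piece to the horizontal centroidal axis using Ī + A·d² with d = y − 80:
  web: d = 0 mm → contributes +2 048 000 mm⁴
  top flange (beyond web): d = 70 mm → contributes +6 808 000 mm⁴
  bottom flange (beyond web): d = -70 mm → contributes +6 808 000 mm⁴
Total I = 15 664 000 mm⁴.

I_xx ≈ 1.57 × 10⁷ mm⁴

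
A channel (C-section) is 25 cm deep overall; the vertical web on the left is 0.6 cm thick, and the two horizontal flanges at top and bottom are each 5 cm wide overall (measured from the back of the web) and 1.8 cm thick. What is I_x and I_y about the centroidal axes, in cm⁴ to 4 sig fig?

I_x ≈ 2917 cm⁴, I_y ≈ 74.16 cm⁴

Break the section into simple shapes (no overlaps), measuring from the bottom-left corner of the bounding box.
Web: 0.6 × 25, A = 15 cm², y = 12.5 cm, Ī = 781.25 cm⁴.
Top flange (beyond web): 4.4 × 1.8, A = 7.92 cm², y = 24.1 cm, Ī = 2.1384 cm⁴.
Bottom flange (beyond web): 4.4 × 1.8, A = 7.92 cm², y = 0.9 cm, Ī = 2.1384 cm⁴.
By symmetry the centroid is at mid-height, ȳ = 12.5 cm.
Transfer each piece to the centroidal x-axis using Ī + A·d² with d = y − 12.5:
  web: d = 0 cm → contributes +781.25 cm⁴
  top flange (beyond web): d = 11.6 cm → contributes +1067.85 cm⁴
  bottom flange (beyond web): d = -11.6 cm → contributes +1067.85 cm⁴
Total I = 2916.96 cm⁴.
For the y-axis: x̄ = 1.58405 cm.
Repeating about the centroidal y-axis gives I_y = 74.157 cm⁴.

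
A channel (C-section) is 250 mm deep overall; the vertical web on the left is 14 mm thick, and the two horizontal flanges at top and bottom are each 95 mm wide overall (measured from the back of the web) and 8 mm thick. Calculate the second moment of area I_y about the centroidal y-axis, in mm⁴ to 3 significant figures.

Break the section into simple shapes (no overlaps), measuring from the bottom-left corner of the bounding box.
Web: 14 × 250, A = 3 500 mm², x = 7 mm, Ī = 57 167 mm⁴.
Top flange (beyond web): 81 × 8, A = 648 mm², x = 54.5 mm, Ī = 354 294 mm⁴.
Bottom flange (beyond web): 81 × 8, A = 648 mm², x = 54.5 mm, Ī = 354 294 mm⁴.
Centroid: x̄ = ΣA·x / ΣA = 19.836 mm.
Transfer each piece to the centroidal y-axis using Ī + A·d² with d = x − 19.836:
  web: d = -12.836 mm → contributes +633 810 mm⁴
  top flange (beyond web): d = 34.664 mm → contributes +1 132 940 mm⁴
  bottom flange (beyond web): d = 34.664 mm → contributes +1 132 940 mm⁴
Total I = 2 899 689 mm⁴.

I_y ≈ 2.90 × 10⁶ mm⁴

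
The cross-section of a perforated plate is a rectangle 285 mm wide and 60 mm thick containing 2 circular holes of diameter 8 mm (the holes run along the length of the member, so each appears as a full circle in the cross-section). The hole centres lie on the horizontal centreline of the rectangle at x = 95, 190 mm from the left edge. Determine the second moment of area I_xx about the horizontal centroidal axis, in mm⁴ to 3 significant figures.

Split into non-overlapping primitives; take the origin at the lower-left of the bounding box.
Plate: 285 × 60, A = 17 100 mm², y = 30 mm, Ī = 5 130 000 mm⁴.
Hole 1 (subtracted): ⌀8, A = 50.265 mm², y = 30 mm, Ī = 201.06 mm⁴.
Hole 2 (subtracted): ⌀8, A = 50.265 mm², y = 30 mm, Ī = 201.06 mm⁴.
By symmetry the centroid is at mid-height, ȳ = 30 mm.
All pieces are centred on the horizontal centroidal axis, so I = ΣĪ (holes subtracted) = 5 129 598 mm⁴.

I_xx ≈ 5.13 × 10⁶ mm⁴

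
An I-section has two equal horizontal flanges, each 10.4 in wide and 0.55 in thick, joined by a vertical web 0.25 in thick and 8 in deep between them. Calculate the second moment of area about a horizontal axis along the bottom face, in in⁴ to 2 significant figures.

I_base ≈ 500 in⁴

Split into non-overlapping primitives; take the origin at the lower-left of the bounding box.
Bottom flange: 10.4 × 0.55, A = 5.72 in², y = 0.275 in, Ī = 0.1442 in⁴.
Web: 0.25 × 8, A = 2 in², y = 4.55 in, Ī = 10.67 in⁴.
Top flange: 10.4 × 0.55, A = 5.72 in², y = 8.825 in, Ī = 0.1442 in⁴.
Transfer each piece to the bottom edge using Ī + A·d² with d = y − 0:
  bottom flange: d = 0.275 in → contributes +0.5768 in⁴
  web: d = 4.55 in → contributes +52.07 in⁴
  top flange: d = 8.825 in → contributes +445.6 in⁴
Total I = 498.3 in⁴.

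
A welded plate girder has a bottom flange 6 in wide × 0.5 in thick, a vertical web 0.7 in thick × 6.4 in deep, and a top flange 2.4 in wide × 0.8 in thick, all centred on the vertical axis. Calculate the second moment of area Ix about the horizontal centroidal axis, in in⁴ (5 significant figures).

Treat the section as a set of non-overlapping primitives; coordinates are from the bounding-box lower-left.
Bottom plate: 6 × 0.5, A = 3 in², y = 0.25 in, Ī = 0.0625 in⁴.
Web plate: 0.7 × 6.4, A = 4.48 in², y = 3.7 in, Ī = 15.29173 in⁴.
Top plate: 2.4 × 0.8, A = 1.92 in², y = 7.3 in, Ī = 0.1024 in⁴.
Centroid: ȳ = ΣA·y / ΣA = 3.334255 in.
Transfer each piece to the horizontal centroidal axis using Ī + A·d² with d = y − 3.334255:
  bottom plate: d = -3.084255 in → contributes +28.60039 in⁴
  web plate: d = 0.3657447 in → contributes +15.89102 in⁴
  top plate: d = 3.965745 in → contributes +30.29849 in⁴
Total I = 74.7899 in⁴.

Ix ≈ 74.790 in⁴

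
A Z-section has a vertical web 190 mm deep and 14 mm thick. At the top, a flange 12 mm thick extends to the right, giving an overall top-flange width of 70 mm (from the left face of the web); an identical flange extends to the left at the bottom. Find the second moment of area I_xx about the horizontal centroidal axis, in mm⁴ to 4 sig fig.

Treat the section as a set of non-overlapping primitives; coordinates are from the bounding-box lower-left.
Web: 14 × 190, A = 2 660 mm², y = 95 mm, Ī = 8 002 167 mm⁴.
Top flange (beyond web): 56 × 12, A = 672 mm², y = 184 mm, Ī = 8 064 mm⁴.
Bottom flange (beyond web): 56 × 12, A = 672 mm², y = 6 mm, Ī = 8 064 mm⁴.
Centroid: ȳ = ΣA·y / ΣA = 95 mm.
Transfer each piece to the horizontal centroidal axis using Ī + A·d² with d = y − 95:
  web: d = 0 mm → contributes +8 002 167 mm⁴
  top flange (beyond web): d = 89 mm → contributes +5 330 976 mm⁴
  bottom flange (beyond web): d = -89 mm → contributes +5 330 976 mm⁴
Total I = 18 664 119 mm⁴.

I_xx ≈ 1.866 × 10⁷ mm⁴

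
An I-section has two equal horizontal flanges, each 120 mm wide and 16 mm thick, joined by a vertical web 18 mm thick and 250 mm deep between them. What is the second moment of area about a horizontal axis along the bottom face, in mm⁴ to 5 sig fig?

Break the section into simple shapes (no overlaps), measuring from the bottom-left corner of the bounding box.
Bottom flange: 120 × 16, A = 1 920 mm², y = 8 mm, Ī = 40 960 mm⁴.
Web: 18 × 250, A = 4 500 mm², y = 141 mm, Ī = 23 437 500 mm⁴.
Top flange: 120 × 16, A = 1 920 mm², y = 274 mm, Ī = 40 960 mm⁴.
Transfer each piece to the bottom edge using Ī + A·d² with d = y − 0:
  bottom flange: d = 8 mm → contributes +163 840 mm⁴
  web: d = 141 mm → contributes +112 902 000 mm⁴
  top flange: d = 274 mm → contributes +144 186 880 mm⁴
Total I = 257 252 720 mm⁴.

I_base ≈ 2.5725 × 10⁸ mm⁴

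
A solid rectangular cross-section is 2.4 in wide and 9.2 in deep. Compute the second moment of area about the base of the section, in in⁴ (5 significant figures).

I_base ≈ 622.95 in⁴

The section: 2.4 × 9.2, A = 22.08 in², y = 4.6 in, Ī = 155.7376 in⁴.
Transfer it to a horizontal axis along the bottom face using Ī + A·d² with d = y − 0:
  the section: d = 4.6 in → contributes +622.9504 in⁴
Total I = 622.9504 in⁴.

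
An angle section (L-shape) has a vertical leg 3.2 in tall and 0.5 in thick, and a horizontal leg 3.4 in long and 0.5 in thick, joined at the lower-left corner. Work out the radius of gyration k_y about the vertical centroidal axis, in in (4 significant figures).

Decompose the section into non-overlapping parts with the origin at the bottom-left of its bounding rectangle.
Vertical leg: 0.5 × 3.2, A = 1.6 in², x = 0.25 in, Ī = 0.0333333 in⁴.
Horizontal leg (remainder): 2.9 × 0.5, A = 1.45 in², x = 1.95 in, Ī = 1.01621 in⁴.
Centroid: x̄ = ΣA·x / ΣA = 1.0582 in.
Transfer each piece to the vertical centroidal axis using Ī + A·d² with d = x − 1.0582:
  vertical leg: d = -0.808197 in → contributes +1.07842 in⁴
  horizontal leg (remainder): d = 0.891803 in → contributes +2.16941 in⁴
Total I = 3.24784 in⁴.
Radius of gyration: k = √(I/A) = √(3.24784 / 3.05) = 1.03192 in.

k_y ≈ 1.032 in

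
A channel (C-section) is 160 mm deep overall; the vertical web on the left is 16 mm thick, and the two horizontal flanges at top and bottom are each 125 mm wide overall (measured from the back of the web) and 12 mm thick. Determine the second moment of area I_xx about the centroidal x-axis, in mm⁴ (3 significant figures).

Break the section into simple shapes (no overlaps), measuring from the bottom-left corner of the bounding box.
Web: 16 × 160, A = 2 560 mm², y = 80 mm, Ī = 5 461 333 mm⁴.
Top flange (beyond web): 109 × 12, A = 1 308 mm², y = 154 mm, Ī = 15 696 mm⁴.
Bottom flange (beyond web): 109 × 12, A = 1 308 mm², y = 6 mm, Ī = 15 696 mm⁴.
By symmetry the centroid is at mid-height, ȳ = 80 mm.
Transfer each piece to the centroidal x-axis using Ī + A·d² with d = y − 80:
  web: d = 0 mm → contributes +5 461 333 mm⁴
  top flange (beyond web): d = 74 mm → contributes +7 178 304 mm⁴
  bottom flange (beyond web): d = -74 mm → contributes +7 178 304 mm⁴
Total I = 19 817 941 mm⁴.

I_xx ≈ 1.98 × 10⁷ mm⁴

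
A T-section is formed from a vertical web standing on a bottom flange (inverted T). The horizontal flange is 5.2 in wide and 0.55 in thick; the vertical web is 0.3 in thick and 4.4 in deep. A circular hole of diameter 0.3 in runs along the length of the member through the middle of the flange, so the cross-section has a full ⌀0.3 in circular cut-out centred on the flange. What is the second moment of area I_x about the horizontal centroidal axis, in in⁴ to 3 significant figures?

Treat the section as a set of non-overlapping primitives; coordinates are from the bounding-box lower-left.
Flange: 5.2 × 0.55, A = 2.86 in², y = 0.275 in, Ī = 0.072096 in⁴.
Web: 0.3 × 4.4, A = 1.32 in², y = 2.75 in, Ī = 2.1296 in⁴.
Hole (subtracted): ⌀0.3, A = 0.070686 in², y = 0.275 in, Ī = 0.00039761 in⁴.
Centroid: ȳ = ΣA·y / ΣA = 1.07 in.
Transfer each piece to the horizontal centroidal axis using Ī + A·d² with d = y − 1.07:
  flange: d = -0.79502 in → contributes +1.8798 in⁴
  web: d = 1.68 in → contributes +5.8551 in⁴
  hole: d = -0.79502 in → contributes −0.045075 in⁴
Total I = 7.6898 in⁴.

I_x ≈ 7.69 in⁴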